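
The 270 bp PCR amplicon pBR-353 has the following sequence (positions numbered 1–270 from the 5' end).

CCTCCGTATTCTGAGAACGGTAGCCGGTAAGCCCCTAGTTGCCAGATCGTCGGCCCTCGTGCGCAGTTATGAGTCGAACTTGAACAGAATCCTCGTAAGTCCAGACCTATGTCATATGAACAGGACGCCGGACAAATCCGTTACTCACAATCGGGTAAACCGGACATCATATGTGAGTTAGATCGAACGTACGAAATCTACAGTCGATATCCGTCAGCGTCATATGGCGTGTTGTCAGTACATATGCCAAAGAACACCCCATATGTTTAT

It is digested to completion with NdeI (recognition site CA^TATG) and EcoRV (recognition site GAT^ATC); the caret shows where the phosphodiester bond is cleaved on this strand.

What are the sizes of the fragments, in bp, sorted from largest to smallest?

NdeI sites (CATATG) start at positions 113, 168, 221, 241, 260.
NdeI cuts after base 2 of each site, so after positions 114, 169, 222, 242, 261.
The EcoRV site (GATATC) starts at position 206.
EcoRV cuts after base 3 of each site, so after position 208.
Combined cut positions: 114, 169, 208, 222, 242, 261.
Linear molecule, 6 cuts → 7 fragments:
  1–114 → 114 bp
  115–169 → 55 bp
  170–208 → 39 bp
  209–222 → 14 bp
  223–242 → 20 bp
  243–261 → 19 bp
  262–270 → 9 bp
Sorted largest to smallest: 114, 55, 39, 20, 19, 14, 9 bp.

114, 55, 39, 20, 19, 14, 9 bp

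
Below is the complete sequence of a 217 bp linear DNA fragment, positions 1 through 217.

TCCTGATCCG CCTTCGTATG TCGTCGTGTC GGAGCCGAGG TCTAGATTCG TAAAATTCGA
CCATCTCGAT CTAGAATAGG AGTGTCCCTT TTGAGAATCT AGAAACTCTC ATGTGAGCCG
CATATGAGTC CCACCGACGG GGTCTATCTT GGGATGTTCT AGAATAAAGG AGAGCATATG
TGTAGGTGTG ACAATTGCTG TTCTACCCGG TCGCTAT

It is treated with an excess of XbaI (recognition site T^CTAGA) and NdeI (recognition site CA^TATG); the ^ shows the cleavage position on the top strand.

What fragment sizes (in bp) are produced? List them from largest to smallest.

XbaI sites (TCTAGA) start at positions 41, 70, 98, 158.
XbaI cuts after the first base of each site, so after positions 41, 70, 98, 158.
NdeI sites (CATATG) start at positions 121, 175.
NdeI cuts after base 2 of each site, so after positions 122, 176.
Combined cut positions: 41, 70, 98, 122, 158, 176.
Linear molecule, 6 cuts → 7 fragments:
  1–41 → 41 bp
  42–70 → 29 bp
  71–98 → 28 bp
  99–122 → 24 bp
  123–158 → 36 bp
  159–176 → 18 bp
  177–217 → 41 bp
Sorted largest to smallest: 41, 41, 36, 29, 28, 24, 18 bp.

41, 41, 36, 29, 28, 24, 18 bp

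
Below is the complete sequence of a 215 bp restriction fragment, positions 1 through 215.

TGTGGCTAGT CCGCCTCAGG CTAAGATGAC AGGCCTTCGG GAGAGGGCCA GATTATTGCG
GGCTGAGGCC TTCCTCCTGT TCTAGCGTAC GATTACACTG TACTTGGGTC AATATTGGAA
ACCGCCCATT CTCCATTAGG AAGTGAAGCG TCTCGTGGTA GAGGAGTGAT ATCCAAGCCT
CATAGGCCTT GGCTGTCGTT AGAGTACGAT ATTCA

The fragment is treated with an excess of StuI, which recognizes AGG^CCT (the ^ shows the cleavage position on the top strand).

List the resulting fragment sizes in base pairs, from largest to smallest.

118, 35, 33, 29 bp

StuI sites (AGGCCT) start at positions 31, 66, 184.
StuI cuts after base 3 of each site, so after positions 33, 68, 186.
Linear molecule, 3 cuts → 4 fragments:
  1–33 → 33 bp
  34–68 → 35 bp
  69–186 → 118 bp
  187–215 → 29 bp
Sorted largest to smallest: 118, 35, 33, 29 bp.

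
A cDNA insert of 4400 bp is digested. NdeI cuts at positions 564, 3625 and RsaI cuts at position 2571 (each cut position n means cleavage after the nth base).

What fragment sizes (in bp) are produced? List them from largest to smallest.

2007, 1054, 775, 564 bp

Combined cut positions (sorted): 564, 2571, 3625.
Linear molecule, 3 cuts → 4 fragments:
  564 − 0 = 564 bp
  2571 − 564 = 2007 bp
  3625 − 2571 = 1054 bp
  4400 − 3625 = 775 bp
Sorted largest to smallest: 2007, 1054, 775, 564 bp.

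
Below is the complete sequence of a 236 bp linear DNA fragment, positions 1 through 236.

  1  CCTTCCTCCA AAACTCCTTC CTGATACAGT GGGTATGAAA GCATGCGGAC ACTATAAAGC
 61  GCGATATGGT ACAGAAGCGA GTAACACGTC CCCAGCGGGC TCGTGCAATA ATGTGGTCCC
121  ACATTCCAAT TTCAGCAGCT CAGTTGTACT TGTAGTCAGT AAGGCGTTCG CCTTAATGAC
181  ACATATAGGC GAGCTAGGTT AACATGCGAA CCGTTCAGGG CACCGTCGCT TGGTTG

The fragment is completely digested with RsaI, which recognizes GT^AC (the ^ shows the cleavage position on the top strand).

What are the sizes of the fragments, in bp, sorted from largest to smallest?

RsaI sites (GTAC) start at positions 69, 146.
RsaI cuts after base 2 of each site, so after positions 70, 147.
Linear molecule, 2 cuts → 3 fragments:
  1–70 → 70 bp
  71–147 → 77 bp
  148–236 → 89 bp
Sorted largest to smallest: 89, 77, 70 bp.

89, 77, 70 bp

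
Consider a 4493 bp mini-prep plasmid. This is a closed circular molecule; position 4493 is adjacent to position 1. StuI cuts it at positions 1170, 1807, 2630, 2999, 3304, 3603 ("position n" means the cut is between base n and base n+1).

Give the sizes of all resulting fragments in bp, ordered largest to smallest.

2060, 823, 637, 369, 305, 299 bp

Circular molecule, 6 cuts → 6 fragments:
  1807 − 1170 = 637 bp
  2630 − 1807 = 823 bp
  2999 − 2630 = 369 bp
  3304 − 2999 = 305 bp
  3603 − 3304 = 299 bp
  wrap: 4493 − 3603 + 1170 = 2060 bp
Sorted largest to smallest: 2060, 823, 637, 369, 305, 299 bp.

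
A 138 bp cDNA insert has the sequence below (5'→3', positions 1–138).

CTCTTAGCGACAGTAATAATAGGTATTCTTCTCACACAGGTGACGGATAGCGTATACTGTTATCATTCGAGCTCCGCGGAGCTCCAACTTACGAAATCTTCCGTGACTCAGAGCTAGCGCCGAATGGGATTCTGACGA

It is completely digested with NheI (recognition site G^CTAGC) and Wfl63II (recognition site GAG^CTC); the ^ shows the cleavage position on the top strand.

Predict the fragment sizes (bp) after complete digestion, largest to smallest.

71, 32, 25, 10 bp

The NheI site (GCTAGC) starts at position 113.
NheI cuts after the first base of each site, so after position 113.
Wfl63II sites (GAGCTC) start at positions 69, 79.
Wfl63II cuts after base 3 of each site, so after positions 71, 81.
Combined cut positions: 71, 81, 113.
Linear molecule, 3 cuts → 4 fragments:
  1–71 → 71 bp
  72–81 → 10 bp
  82–113 → 32 bp
  114–138 → 25 bp
Sorted largest to smallest: 71, 32, 25, 10 bp.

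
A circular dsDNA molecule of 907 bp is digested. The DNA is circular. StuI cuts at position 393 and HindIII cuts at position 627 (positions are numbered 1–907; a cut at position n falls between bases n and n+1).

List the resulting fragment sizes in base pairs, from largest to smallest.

Combined cut positions (sorted): 393, 627.
Circular molecule, 2 cuts → 2 fragments:
  627 − 393 = 234 bp
  wrap: 907 − 627 + 393 = 673 bp
Sorted largest to smallest: 673, 234 bp.

673, 234 bp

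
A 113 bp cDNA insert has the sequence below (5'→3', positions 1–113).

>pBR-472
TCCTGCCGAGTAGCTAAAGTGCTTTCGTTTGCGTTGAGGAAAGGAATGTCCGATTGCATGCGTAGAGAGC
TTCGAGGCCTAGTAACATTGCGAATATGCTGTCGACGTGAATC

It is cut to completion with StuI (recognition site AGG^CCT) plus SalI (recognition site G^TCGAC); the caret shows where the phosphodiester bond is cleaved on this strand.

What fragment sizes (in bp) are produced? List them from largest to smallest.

77, 24, 12 bp

The StuI site (AGGCCT) starts at position 75.
StuI cuts after base 3 of each site, so after position 77.
The SalI site (GTCGAC) starts at position 101.
SalI cuts after the first base of each site, so after position 101.
Combined cut positions: 77, 101.
Linear molecule, 2 cuts → 3 fragments:
  1–77 → 77 bp
  78–101 → 24 bp
  102–113 → 12 bp
Sorted largest to smallest: 77, 24, 12 bp.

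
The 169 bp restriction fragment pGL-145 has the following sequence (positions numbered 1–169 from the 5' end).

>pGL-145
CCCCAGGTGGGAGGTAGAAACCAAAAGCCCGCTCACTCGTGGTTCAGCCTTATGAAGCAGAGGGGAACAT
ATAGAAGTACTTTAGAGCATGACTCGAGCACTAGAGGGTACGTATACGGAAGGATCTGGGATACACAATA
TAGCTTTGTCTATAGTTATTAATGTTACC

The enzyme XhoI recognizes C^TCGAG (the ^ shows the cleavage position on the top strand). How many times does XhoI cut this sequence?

CTCGAG occurs starting at position 93.
XhoI cuts at 1 site.

1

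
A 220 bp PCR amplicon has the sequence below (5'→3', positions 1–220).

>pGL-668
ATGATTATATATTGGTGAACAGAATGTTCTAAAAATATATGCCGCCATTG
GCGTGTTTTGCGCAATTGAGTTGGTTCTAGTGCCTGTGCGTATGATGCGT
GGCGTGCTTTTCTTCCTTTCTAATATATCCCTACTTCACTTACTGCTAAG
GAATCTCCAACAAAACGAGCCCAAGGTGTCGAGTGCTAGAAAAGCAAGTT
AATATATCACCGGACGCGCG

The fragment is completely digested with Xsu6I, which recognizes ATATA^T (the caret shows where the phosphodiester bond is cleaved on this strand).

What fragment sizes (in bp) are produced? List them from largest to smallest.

88, 79, 28, 14, 11 bp

Xsu6I sites (ATATAT) start at positions 7, 35, 123, 202.
Xsu6I cuts after base 5 of each site (before the last base), so after positions 11, 39, 127, 206.
Linear molecule, 4 cuts → 5 fragments:
  1–11 → 11 bp
  12–39 → 28 bp
  40–127 → 88 bp
  128–206 → 79 bp
  207–220 → 14 bp
Sorted largest to smallest: 88, 79, 28, 14, 11 bp.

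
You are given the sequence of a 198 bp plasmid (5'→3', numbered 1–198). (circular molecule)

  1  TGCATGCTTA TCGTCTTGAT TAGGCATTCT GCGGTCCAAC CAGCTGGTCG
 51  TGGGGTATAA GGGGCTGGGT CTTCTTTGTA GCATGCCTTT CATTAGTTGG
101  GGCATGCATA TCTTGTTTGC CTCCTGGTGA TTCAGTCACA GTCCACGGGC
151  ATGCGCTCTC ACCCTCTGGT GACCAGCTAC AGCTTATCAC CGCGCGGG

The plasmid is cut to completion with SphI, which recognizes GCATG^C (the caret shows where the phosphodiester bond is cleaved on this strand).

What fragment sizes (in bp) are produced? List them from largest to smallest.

79, 51, 47, 21 bp

SphI sites (GCATGC) start at positions 2, 81, 102, 149.
SphI cuts after base 5 of each site (before the last base), so after positions 6, 85, 106, 153.
Circular molecule, 4 cuts → 4 fragments:
  7–85 → 79 bp
  86–106 → 21 bp
  107–153 → 47 bp
  154–198 then 1–6 → 45 + 6 = 51 bp
Sorted largest to smallest: 79, 51, 47, 21 bp.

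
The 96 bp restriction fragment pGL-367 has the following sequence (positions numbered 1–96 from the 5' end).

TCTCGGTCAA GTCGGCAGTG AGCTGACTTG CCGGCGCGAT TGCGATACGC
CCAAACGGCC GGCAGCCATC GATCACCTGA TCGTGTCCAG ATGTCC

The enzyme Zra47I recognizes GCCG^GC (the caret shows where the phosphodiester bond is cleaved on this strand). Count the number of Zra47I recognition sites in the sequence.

2

GCCGGC occurs starting at positions 30, 58.
Zra47I cuts at 2 sites.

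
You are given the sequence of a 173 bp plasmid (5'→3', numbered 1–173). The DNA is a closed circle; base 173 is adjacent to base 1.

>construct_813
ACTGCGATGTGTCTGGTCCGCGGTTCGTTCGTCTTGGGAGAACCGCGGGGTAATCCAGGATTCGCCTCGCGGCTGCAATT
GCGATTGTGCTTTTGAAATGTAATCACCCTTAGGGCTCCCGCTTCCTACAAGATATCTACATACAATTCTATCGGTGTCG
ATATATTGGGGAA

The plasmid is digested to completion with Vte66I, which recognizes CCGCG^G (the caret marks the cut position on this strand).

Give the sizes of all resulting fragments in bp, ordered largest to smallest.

148, 25 bp

Vte66I sites (CCGCGG) start at positions 18, 43.
Vte66I cuts after base 5 of each site (before the last base), so after positions 22, 47.
Circular molecule, 2 cuts → 2 fragments:
  23–47 → 25 bp
  48–173 then 1–22 → 126 + 22 = 148 bp
Sorted largest to smallest: 148, 25 bp.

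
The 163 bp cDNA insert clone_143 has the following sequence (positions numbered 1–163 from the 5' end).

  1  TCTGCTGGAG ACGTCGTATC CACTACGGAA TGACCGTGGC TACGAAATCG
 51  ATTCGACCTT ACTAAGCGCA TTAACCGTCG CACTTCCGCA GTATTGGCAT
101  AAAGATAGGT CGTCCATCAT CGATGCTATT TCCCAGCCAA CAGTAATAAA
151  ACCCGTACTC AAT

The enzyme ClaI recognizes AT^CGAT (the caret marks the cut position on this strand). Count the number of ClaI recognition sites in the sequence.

2

ATCGAT occurs starting at positions 47, 119.
ClaI cuts at 2 sites.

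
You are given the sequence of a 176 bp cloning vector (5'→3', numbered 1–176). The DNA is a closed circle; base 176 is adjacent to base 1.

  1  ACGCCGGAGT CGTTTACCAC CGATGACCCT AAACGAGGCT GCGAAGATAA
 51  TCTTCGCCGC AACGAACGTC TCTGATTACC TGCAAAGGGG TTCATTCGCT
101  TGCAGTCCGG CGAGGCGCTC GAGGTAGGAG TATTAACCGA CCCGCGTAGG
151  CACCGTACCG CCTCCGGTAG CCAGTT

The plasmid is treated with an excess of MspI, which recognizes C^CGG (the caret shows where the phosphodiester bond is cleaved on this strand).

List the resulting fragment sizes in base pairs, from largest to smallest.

MspI sites (CCGG) start at positions 4, 107, 164.
MspI cuts after the first base of each site, so after positions 4, 107, 164.
Circular molecule, 3 cuts → 3 fragments:
  5–107 → 103 bp
  108–164 → 57 bp
  165–176 then 1–4 → 12 + 4 = 16 bp
Sorted largest to smallest: 103, 57, 16 bp.

103, 57, 16 bp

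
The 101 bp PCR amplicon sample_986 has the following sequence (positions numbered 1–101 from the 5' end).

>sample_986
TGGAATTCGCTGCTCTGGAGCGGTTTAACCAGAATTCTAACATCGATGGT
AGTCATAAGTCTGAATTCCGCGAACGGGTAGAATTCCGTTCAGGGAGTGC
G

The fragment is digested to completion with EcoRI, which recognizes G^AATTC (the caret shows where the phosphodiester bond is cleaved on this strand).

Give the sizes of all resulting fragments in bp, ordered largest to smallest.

31, 29, 20, 18, 3 bp

EcoRI sites (GAATTC) start at positions 3, 32, 63, 81.
EcoRI cuts after the first base of each site, so after positions 3, 32, 63, 81.
Linear molecule, 4 cuts → 5 fragments:
  1–3 → 3 bp
  4–32 → 29 bp
  33–63 → 31 bp
  64–81 → 18 bp
  82–101 → 20 bp
Sorted largest to smallest: 31, 29, 20, 18, 3 bp.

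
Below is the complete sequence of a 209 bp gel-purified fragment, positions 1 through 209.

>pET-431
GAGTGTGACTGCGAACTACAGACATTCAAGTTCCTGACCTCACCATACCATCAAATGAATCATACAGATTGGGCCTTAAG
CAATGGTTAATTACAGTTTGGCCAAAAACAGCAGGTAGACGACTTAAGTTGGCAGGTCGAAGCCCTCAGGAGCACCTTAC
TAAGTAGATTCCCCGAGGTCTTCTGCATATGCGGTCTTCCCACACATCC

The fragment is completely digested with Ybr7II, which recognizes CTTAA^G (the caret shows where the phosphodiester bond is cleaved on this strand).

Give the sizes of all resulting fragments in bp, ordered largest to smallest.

82, 79, 48 bp

Ybr7II sites (CTTAAG) start at positions 75, 123.
Ybr7II cuts after base 5 of each site (before the last base), so after positions 79, 127.
Linear molecule, 2 cuts → 3 fragments:
  1–79 → 79 bp
  80–127 → 48 bp
  128–209 → 82 bp
Sorted largest to smallest: 82, 79, 48 bp.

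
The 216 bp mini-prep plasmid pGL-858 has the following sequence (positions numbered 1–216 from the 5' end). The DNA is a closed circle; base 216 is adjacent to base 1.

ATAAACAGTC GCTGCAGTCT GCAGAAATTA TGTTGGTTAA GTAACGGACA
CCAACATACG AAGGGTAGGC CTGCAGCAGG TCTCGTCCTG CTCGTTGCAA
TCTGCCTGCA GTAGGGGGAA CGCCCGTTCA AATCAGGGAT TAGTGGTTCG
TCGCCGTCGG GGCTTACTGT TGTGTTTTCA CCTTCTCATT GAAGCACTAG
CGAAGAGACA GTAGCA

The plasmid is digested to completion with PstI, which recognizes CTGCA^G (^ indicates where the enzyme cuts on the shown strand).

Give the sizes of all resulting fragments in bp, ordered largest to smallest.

122, 52, 35, 7 bp

PstI sites (CTGCAG) start at positions 12, 19, 71, 106.
PstI cuts after base 5 of each site (before the last base), so after positions 16, 23, 75, 110.
Circular molecule, 4 cuts → 4 fragments:
  17–23 → 7 bp
  24–75 → 52 bp
  76–110 → 35 bp
  111–216 then 1–16 → 106 + 16 = 122 bp
Sorted largest to smallest: 122, 52, 35, 7 bp.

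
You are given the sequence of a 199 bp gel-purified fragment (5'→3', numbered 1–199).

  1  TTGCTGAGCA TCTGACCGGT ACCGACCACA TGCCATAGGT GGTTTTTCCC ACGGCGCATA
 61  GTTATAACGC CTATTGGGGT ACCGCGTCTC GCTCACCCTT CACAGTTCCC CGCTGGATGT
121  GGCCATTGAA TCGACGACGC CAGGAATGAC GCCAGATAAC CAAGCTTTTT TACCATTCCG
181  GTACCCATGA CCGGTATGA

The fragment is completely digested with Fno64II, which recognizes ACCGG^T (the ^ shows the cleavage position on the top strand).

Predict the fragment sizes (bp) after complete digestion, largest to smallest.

Fno64II sites (ACCGGT) start at positions 15, 190.
Fno64II cuts after base 5 of each site (before the last base), so after positions 19, 194.
Linear molecule, 2 cuts → 3 fragments:
  1–19 → 19 bp
  20–194 → 175 bp
  195–199 → 5 bp
Sorted largest to smallest: 175, 19, 5 bp.

175, 19, 5 bp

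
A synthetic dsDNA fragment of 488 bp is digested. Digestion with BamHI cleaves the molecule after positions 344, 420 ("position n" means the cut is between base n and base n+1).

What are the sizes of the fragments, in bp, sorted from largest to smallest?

Linear molecule, 2 cuts → 3 fragments:
  344 − 0 = 344 bp
  420 − 344 = 76 bp
  488 − 420 = 68 bp
Sorted largest to smallest: 344, 76, 68 bp.

344, 76, 68 bp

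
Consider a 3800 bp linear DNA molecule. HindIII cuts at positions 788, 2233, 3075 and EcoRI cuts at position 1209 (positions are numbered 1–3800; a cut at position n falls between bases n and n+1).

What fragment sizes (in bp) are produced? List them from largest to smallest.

Combined cut positions (sorted): 788, 1209, 2233, 3075.
Linear molecule, 4 cuts → 5 fragments:
  788 − 0 = 788 bp
  1209 − 788 = 421 bp
  2233 − 1209 = 1024 bp
  3075 − 2233 = 842 bp
  3800 − 3075 = 725 bp
Sorted largest to smallest: 1024, 842, 788, 725, 421 bp.

1024, 842, 788, 725, 421 bp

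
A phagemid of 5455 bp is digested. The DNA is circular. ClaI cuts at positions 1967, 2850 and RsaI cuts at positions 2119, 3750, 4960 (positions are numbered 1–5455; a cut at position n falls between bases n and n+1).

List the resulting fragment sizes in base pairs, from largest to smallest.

2462, 1210, 900, 731, 152 bp

Combined cut positions (sorted): 1967, 2119, 2850, 3750, 4960.
Circular molecule, 5 cuts → 5 fragments:
  2119 − 1967 = 152 bp
  2850 − 2119 = 731 bp
  3750 − 2850 = 900 bp
  4960 − 3750 = 1210 bp
  wrap: 5455 − 4960 + 1967 = 2462 bp
Sorted largest to smallest: 2462, 1210, 900, 731, 152 bp.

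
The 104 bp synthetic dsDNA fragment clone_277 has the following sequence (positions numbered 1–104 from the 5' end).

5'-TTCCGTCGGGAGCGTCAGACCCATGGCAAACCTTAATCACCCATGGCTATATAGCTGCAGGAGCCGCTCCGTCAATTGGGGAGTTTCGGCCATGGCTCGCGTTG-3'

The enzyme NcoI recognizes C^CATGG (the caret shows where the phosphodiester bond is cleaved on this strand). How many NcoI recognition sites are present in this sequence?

3

CCATGG occurs starting at positions 21, 41, 90.
NcoI cuts at 3 sites.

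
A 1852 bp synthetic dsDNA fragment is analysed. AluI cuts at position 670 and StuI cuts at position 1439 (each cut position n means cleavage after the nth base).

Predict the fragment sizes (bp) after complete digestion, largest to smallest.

769, 670, 413 bp

Combined cut positions (sorted): 670, 1439.
Linear molecule, 2 cuts → 3 fragments:
  670 − 0 = 670 bp
  1439 − 670 = 769 bp
  1852 − 1439 = 413 bp
Sorted largest to smallest: 769, 670, 413 bp.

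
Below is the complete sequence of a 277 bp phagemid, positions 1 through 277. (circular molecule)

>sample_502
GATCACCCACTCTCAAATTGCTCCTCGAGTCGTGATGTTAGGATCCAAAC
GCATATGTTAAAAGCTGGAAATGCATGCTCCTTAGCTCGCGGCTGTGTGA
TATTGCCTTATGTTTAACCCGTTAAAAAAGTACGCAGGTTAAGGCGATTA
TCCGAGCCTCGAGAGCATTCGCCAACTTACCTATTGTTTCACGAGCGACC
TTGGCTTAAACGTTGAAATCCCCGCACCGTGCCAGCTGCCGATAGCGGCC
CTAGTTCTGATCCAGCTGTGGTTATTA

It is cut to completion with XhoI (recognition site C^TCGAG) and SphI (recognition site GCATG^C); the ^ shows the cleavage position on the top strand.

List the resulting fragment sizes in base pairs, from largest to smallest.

143, 81, 53 bp

XhoI sites (CTCGAG) start at positions 24, 158.
XhoI cuts after the first base of each site, so after positions 24, 158.
The SphI site (GCATGC) starts at position 73.
SphI cuts after base 5 of each site (before the last base), so after position 77.
Combined cut positions: 24, 77, 158.
Circular molecule, 3 cuts → 3 fragments:
  25–77 → 53 bp
  78–158 → 81 bp
  159–277 then 1–24 → 119 + 24 = 143 bp
Sorted largest to smallest: 143, 81, 53 bp.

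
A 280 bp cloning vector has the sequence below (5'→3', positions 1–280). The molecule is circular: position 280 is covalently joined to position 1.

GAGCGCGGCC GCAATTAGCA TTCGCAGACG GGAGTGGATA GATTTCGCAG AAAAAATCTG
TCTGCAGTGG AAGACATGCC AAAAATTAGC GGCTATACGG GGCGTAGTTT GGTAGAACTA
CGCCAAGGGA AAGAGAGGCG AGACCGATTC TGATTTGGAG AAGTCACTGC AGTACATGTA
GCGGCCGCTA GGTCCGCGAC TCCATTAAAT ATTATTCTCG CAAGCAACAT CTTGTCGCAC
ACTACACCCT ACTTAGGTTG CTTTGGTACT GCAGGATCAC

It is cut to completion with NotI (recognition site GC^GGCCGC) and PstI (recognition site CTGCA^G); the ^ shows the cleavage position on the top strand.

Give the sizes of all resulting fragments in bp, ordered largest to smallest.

NotI sites (GCGGCCGC) start at positions 5, 181.
NotI cuts after base 2 of each site, so after positions 6, 182.
PstI sites (CTGCAG) start at positions 62, 167, 269.
PstI cuts after base 5 of each site (before the last base), so after positions 66, 171, 273.
Combined cut positions: 6, 66, 171, 182, 273.
Circular molecule, 5 cuts → 5 fragments:
  7–66 → 60 bp
  67–171 → 105 bp
  172–182 → 11 bp
  183–273 → 91 bp
  274–280 then 1–6 → 7 + 6 = 13 bp
Sorted largest to smallest: 105, 91, 60, 13, 11 bp.

105, 91, 60, 13, 11 bp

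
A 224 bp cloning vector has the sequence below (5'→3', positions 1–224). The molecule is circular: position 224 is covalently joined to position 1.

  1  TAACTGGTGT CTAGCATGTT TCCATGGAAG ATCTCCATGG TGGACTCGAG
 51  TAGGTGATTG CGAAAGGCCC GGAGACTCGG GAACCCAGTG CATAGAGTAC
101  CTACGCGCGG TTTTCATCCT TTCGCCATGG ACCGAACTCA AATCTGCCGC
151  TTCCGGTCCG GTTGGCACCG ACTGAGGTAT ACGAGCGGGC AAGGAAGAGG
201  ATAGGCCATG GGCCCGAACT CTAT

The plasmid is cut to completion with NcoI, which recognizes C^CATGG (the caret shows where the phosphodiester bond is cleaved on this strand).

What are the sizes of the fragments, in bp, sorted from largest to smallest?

NcoI sites (CCATGG) start at positions 22, 35, 125, 206.
NcoI cuts after the first base of each site, so after positions 22, 35, 125, 206.
Circular molecule, 4 cuts → 4 fragments:
  23–35 → 13 bp
  36–125 → 90 bp
  126–206 → 81 bp
  207–224 then 1–22 → 18 + 22 = 40 bp
Sorted largest to smallest: 90, 81, 40, 13 bp.

90, 81, 40, 13 bp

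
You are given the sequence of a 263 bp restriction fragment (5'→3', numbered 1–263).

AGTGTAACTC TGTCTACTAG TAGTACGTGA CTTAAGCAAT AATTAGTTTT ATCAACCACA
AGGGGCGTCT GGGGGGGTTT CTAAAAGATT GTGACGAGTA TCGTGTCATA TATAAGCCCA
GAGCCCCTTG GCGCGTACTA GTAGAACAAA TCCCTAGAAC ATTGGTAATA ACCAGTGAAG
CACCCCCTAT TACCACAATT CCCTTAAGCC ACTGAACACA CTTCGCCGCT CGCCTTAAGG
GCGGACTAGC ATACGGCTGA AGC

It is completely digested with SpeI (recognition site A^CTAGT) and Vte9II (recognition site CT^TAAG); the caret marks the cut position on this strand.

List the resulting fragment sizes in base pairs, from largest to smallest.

SpeI sites (ACTAGT) start at positions 16, 137.
SpeI cuts after the first base of each site, so after positions 16, 137.
Vte9II sites (CTTAAG) start at positions 31, 203, 234.
Vte9II cuts after base 2 of each site, so after positions 32, 204, 235.
Combined cut positions: 16, 32, 137, 204, 235.
Linear molecule, 5 cuts → 6 fragments:
  1–16 → 16 bp
  17–32 → 16 bp
  33–137 → 105 bp
  138–204 → 67 bp
  205–235 → 31 bp
  236–263 → 28 bp
Sorted largest to smallest: 105, 67, 31, 28, 16, 16 bp.

105, 67, 31, 28, 16, 16 bp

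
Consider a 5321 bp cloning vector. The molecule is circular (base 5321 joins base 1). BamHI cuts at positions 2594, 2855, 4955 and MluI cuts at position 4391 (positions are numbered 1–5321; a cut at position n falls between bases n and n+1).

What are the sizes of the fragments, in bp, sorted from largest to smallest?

2960, 1536, 564, 261 bp

Combined cut positions (sorted): 2594, 2855, 4391, 4955.
Circular molecule, 4 cuts → 4 fragments:
  2855 − 2594 = 261 bp
  4391 − 2855 = 1536 bp
  4955 − 4391 = 564 bp
  wrap: 5321 − 4955 + 2594 = 2960 bp
Sorted largest to smallest: 2960, 1536, 564, 261 bp.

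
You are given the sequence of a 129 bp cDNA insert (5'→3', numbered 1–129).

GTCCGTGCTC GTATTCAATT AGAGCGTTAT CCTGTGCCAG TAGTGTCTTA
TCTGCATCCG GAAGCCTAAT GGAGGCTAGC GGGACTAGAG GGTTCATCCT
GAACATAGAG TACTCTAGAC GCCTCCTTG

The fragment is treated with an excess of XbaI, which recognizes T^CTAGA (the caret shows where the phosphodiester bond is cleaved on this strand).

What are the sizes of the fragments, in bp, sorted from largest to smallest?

114, 15 bp

The XbaI site (TCTAGA) starts at position 114.
XbaI cuts after the first base of each site, so after position 114.
Linear molecule, 1 cut → 2 fragments:
  1–114 → 114 bp
  115–129 → 15 bp
Sorted largest to smallest: 114, 15 bp.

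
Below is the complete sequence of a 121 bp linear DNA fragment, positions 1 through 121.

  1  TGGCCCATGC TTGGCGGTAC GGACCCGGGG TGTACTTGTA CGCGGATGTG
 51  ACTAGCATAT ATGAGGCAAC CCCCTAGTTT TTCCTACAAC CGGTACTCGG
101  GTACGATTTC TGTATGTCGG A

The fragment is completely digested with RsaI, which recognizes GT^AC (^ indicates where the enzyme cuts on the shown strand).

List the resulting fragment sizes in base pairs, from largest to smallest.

55, 19, 18, 15, 8, 6 bp

RsaI sites (GTAC) start at positions 17, 32, 38, 93, 101.
RsaI cuts after base 2 of each site, so after positions 18, 33, 39, 94, 102.
Linear molecule, 5 cuts → 6 fragments:
  1–18 → 18 bp
  19–33 → 15 bp
  34–39 → 6 bp
  40–94 → 55 bp
  95–102 → 8 bp
  103–121 → 19 bp
Sorted largest to smallest: 55, 19, 18, 15, 8, 6 bp.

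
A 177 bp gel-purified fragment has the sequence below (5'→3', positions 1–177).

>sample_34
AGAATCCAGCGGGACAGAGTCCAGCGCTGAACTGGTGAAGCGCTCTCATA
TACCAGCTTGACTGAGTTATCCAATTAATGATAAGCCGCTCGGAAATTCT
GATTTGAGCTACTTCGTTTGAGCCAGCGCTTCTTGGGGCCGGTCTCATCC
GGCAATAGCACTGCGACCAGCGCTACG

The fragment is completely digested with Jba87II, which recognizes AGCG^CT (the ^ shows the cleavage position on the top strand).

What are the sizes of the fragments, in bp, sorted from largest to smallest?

86, 44, 26, 16, 5 bp

Jba87II sites (AGCGCT) start at positions 23, 39, 125, 169.
Jba87II cuts after base 4 of each site, so after positions 26, 42, 128, 172.
Linear molecule, 4 cuts → 5 fragments:
  1–26 → 26 bp
  27–42 → 16 bp
  43–128 → 86 bp
  129–172 → 44 bp
  173–177 → 5 bp
Sorted largest to smallest: 86, 44, 26, 16, 5 bp.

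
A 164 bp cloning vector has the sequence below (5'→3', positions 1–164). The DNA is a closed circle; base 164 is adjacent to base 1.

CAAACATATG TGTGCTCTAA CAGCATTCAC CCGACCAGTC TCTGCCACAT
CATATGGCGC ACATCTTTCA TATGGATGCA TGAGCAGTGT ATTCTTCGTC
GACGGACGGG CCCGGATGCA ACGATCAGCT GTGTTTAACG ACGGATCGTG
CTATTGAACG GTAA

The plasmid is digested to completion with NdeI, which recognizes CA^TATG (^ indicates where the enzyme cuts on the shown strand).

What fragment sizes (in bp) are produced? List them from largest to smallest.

100, 46, 18 bp

NdeI sites (CATATG) start at positions 5, 51, 69.
NdeI cuts after base 2 of each site, so after positions 6, 52, 70.
Circular molecule, 3 cuts → 3 fragments:
  7–52 → 46 bp
  53–70 → 18 bp
  71–164 then 1–6 → 94 + 6 = 100 bp
Sorted largest to smallest: 100, 46, 18 bp.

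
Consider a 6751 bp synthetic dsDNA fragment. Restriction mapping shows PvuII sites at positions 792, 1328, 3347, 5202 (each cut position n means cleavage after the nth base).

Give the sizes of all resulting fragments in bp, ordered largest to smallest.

2019, 1855, 1549, 792, 536 bp

Linear molecule, 4 cuts → 5 fragments:
  792 − 0 = 792 bp
  1328 − 792 = 536 bp
  3347 − 1328 = 2019 bp
  5202 − 3347 = 1855 bp
  6751 − 5202 = 1549 bp
Sorted largest to smallest: 2019, 1855, 1549, 792, 536 bp.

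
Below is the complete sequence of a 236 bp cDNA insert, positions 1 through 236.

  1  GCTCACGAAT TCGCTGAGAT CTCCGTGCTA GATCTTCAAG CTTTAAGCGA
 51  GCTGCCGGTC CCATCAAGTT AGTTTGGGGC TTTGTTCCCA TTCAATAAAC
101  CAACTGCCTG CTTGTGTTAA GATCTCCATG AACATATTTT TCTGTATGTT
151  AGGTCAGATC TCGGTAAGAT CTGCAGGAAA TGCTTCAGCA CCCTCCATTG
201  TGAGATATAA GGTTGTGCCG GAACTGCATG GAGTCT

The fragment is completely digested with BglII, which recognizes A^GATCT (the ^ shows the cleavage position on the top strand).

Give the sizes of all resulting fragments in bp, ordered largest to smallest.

BglII sites (AGATCT) start at positions 17, 30, 120, 156, 167.
BglII cuts after the first base of each site, so after positions 17, 30, 120, 156, 167.
Linear molecule, 5 cuts → 6 fragments:
  1–17 → 17 bp
  18–30 → 13 bp
  31–120 → 90 bp
  121–156 → 36 bp
  157–167 → 11 bp
  168–236 → 69 bp
Sorted largest to smallest: 90, 69, 36, 17, 13, 11 bp.

90, 69, 36, 17, 13, 11 bp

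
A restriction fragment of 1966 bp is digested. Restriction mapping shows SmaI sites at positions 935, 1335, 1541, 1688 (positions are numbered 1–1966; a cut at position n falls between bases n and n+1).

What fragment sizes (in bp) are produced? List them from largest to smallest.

935, 400, 278, 206, 147 bp

Linear molecule, 4 cuts → 5 fragments:
  935 − 0 = 935 bp
  1335 − 935 = 400 bp
  1541 − 1335 = 206 bp
  1688 − 1541 = 147 bp
  1966 − 1688 = 278 bp
Sorted largest to smallest: 935, 400, 278, 206, 147 bp.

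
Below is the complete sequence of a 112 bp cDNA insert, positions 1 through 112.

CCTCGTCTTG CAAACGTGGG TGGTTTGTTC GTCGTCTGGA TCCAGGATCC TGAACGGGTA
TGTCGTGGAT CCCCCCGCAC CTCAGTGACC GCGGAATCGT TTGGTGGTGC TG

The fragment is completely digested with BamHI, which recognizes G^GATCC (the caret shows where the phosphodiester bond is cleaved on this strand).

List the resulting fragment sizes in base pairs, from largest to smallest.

45, 38, 22, 7 bp

BamHI sites (GGATCC) start at positions 38, 45, 67.
BamHI cuts after the first base of each site, so after positions 38, 45, 67.
Linear molecule, 3 cuts → 4 fragments:
  1–38 → 38 bp
  39–45 → 7 bp
  46–67 → 22 bp
  68–112 → 45 bp
Sorted largest to smallest: 45, 38, 22, 7 bp.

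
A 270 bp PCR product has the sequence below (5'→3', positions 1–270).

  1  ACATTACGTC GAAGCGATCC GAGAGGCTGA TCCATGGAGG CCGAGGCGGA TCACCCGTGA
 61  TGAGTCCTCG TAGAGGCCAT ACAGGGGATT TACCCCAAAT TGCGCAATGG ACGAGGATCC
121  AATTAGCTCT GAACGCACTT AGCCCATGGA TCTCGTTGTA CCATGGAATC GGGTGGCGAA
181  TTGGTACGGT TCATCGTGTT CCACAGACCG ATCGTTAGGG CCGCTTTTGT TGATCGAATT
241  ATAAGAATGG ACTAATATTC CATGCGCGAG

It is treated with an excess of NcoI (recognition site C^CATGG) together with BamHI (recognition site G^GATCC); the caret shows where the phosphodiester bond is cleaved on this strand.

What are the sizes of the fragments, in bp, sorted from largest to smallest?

109, 83, 32, 29, 17 bp

NcoI sites (CCATGG) start at positions 32, 144, 161.
NcoI cuts after the first base of each site, so after positions 32, 144, 161.
The BamHI site (GGATCC) starts at position 115.
BamHI cuts after the first base of each site, so after position 115.
Combined cut positions: 32, 115, 144, 161.
Linear molecule, 4 cuts → 5 fragments:
  1–32 → 32 bp
  33–115 → 83 bp
  116–144 → 29 bp
  145–161 → 17 bp
  162–270 → 109 bp
Sorted largest to smallest: 109, 83, 32, 29, 17 bp.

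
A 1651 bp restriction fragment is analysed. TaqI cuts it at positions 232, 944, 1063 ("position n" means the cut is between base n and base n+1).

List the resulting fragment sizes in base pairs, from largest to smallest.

Linear molecule, 3 cuts → 4 fragments:
  232 − 0 = 232 bp
  944 − 232 = 712 bp
  1063 − 944 = 119 bp
  1651 − 1063 = 588 bp
Sorted largest to smallest: 712, 588, 232, 119 bp.

712, 588, 232, 119 bp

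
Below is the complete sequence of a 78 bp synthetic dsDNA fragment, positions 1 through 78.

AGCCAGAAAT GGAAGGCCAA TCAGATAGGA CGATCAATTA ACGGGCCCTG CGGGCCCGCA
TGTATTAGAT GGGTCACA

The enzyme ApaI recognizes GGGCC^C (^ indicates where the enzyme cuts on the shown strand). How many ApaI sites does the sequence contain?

2

GGGCCC occurs starting at positions 43, 52.
ApaI cuts at 2 sites.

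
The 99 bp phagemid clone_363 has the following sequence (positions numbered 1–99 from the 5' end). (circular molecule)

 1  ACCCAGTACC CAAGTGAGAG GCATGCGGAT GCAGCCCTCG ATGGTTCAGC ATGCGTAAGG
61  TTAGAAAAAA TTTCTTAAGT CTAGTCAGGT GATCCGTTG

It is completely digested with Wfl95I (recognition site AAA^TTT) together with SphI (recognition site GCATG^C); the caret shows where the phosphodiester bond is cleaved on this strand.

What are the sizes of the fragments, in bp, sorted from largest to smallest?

The Wfl95I site (AAATTT) starts at position 68.
Wfl95I cuts after base 3 of each site, so after position 70.
SphI sites (GCATGC) start at positions 21, 49.
SphI cuts after base 5 of each site (before the last base), so after positions 25, 53.
Combined cut positions: 25, 53, 70.
Circular molecule, 3 cuts → 3 fragments:
  26–53 → 28 bp
  54–70 → 17 bp
  71–99 then 1–25 → 29 + 25 = 54 bp
Sorted largest to smallest: 54, 28, 17 bp.

54, 28, 17 bp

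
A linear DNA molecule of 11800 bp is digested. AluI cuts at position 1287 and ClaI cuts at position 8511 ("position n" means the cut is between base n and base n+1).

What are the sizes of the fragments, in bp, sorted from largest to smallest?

Combined cut positions (sorted): 1287, 8511.
Linear molecule, 2 cuts → 3 fragments:
  1287 − 0 = 1287 bp
  8511 − 1287 = 7224 bp
  11800 − 8511 = 3289 bp
Sorted largest to smallest: 7224, 3289, 1287 bp.

7224, 3289, 1287 bp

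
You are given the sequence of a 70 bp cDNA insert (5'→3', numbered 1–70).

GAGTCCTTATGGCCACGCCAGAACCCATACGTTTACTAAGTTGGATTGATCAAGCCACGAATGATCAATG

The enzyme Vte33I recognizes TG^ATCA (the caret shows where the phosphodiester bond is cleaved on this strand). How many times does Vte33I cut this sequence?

TGATCA occurs starting at positions 47, 62.
Vte33I cuts at 2 sites.

2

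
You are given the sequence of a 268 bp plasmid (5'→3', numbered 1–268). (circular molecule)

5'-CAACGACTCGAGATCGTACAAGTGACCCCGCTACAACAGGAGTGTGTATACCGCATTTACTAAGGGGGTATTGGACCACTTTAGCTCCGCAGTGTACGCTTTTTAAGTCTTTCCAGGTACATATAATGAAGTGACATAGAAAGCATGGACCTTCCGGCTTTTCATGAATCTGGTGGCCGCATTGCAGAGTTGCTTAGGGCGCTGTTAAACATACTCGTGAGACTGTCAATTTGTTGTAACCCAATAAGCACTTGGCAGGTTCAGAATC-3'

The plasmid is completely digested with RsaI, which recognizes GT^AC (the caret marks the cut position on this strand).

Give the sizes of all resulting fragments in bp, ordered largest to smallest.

167, 78, 23 bp

RsaI sites (GTAC) start at positions 16, 94, 117.
RsaI cuts after base 2 of each site, so after positions 17, 95, 118.
Circular molecule, 3 cuts → 3 fragments:
  18–95 → 78 bp
  96–118 → 23 bp
  119–268 then 1–17 → 150 + 17 = 167 bp
Sorted largest to smallest: 167, 78, 23 bp.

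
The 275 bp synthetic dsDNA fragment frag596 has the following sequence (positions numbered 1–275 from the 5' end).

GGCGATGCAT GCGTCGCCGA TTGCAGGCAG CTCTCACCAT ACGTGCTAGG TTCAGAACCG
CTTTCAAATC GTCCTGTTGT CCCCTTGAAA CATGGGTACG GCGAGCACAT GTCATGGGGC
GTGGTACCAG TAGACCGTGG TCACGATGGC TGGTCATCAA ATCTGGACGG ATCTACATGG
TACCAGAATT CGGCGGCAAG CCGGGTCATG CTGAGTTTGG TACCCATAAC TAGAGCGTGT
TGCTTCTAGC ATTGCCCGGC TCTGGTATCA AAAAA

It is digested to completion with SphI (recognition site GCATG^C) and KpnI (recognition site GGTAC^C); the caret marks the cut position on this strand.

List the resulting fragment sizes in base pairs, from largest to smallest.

116, 56, 52, 40, 11 bp

The SphI site (GCATGC) starts at position 7.
SphI cuts after base 5 of each site (before the last base), so after position 11.
KpnI sites (GGTACC) start at positions 123, 179, 219.
KpnI cuts after base 5 of each site (before the last base), so after positions 127, 183, 223.
Combined cut positions: 11, 127, 183, 223.
Linear molecule, 4 cuts → 5 fragments:
  1–11 → 11 bp
  12–127 → 116 bp
  128–183 → 56 bp
  184–223 → 40 bp
  224–275 → 52 bp
Sorted largest to smallest: 116, 56, 52, 40, 11 bp.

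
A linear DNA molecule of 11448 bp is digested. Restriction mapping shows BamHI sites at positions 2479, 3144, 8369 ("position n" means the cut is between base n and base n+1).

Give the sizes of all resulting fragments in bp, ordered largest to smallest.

5225, 3079, 2479, 665 bp

Linear molecule, 3 cuts → 4 fragments:
  2479 − 0 = 2479 bp
  3144 − 2479 = 665 bp
  8369 − 3144 = 5225 bp
  11448 − 8369 = 3079 bp
Sorted largest to smallest: 5225, 3079, 2479, 665 bp.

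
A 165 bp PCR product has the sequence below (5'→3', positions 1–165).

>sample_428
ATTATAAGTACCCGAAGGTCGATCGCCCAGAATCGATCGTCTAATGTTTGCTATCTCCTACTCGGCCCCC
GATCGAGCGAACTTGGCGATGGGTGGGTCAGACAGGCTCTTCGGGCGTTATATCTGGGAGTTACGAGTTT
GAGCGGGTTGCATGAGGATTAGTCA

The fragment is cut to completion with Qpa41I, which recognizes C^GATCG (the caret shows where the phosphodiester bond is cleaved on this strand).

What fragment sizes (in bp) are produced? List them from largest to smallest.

95, 36, 20, 14 bp

Qpa41I sites (CGATCG) start at positions 20, 34, 70.
Qpa41I cuts after the first base of each site, so after positions 20, 34, 70.
Linear molecule, 3 cuts → 4 fragments:
  1–20 → 20 bp
  21–34 → 14 bp
  35–70 → 36 bp
  71–165 → 95 bp
Sorted largest to smallest: 95, 36, 20, 14 bp.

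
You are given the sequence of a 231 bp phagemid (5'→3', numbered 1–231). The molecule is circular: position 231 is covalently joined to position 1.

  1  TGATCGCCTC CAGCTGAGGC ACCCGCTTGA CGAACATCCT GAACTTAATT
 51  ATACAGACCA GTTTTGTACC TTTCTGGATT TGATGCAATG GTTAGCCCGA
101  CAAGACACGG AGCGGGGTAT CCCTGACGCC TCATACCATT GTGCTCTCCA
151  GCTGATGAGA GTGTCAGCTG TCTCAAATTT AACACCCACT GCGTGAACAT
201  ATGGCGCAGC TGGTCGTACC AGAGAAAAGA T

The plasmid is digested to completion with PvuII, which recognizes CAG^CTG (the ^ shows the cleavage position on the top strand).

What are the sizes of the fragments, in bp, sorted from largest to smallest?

PvuII sites (CAGCTG) start at positions 11, 149, 165, 207.
PvuII cuts after base 3 of each site, so after positions 13, 151, 167, 209.
Circular molecule, 4 cuts → 4 fragments:
  14–151 → 138 bp
  152–167 → 16 bp
  168–209 → 42 bp
  210–231 then 1–13 → 22 + 13 = 35 bp
Sorted largest to smallest: 138, 42, 35, 16 bp.

138, 42, 35, 16 bp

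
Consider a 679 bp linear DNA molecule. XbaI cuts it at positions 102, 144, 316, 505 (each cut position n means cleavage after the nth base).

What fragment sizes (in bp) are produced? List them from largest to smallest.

189, 174, 172, 102, 42 bp

Linear molecule, 4 cuts → 5 fragments:
  102 − 0 = 102 bp
  144 − 102 = 42 bp
  316 − 144 = 172 bp
  505 − 316 = 189 bp
  679 − 505 = 174 bp
Sorted largest to smallest: 189, 174, 172, 102, 42 bp.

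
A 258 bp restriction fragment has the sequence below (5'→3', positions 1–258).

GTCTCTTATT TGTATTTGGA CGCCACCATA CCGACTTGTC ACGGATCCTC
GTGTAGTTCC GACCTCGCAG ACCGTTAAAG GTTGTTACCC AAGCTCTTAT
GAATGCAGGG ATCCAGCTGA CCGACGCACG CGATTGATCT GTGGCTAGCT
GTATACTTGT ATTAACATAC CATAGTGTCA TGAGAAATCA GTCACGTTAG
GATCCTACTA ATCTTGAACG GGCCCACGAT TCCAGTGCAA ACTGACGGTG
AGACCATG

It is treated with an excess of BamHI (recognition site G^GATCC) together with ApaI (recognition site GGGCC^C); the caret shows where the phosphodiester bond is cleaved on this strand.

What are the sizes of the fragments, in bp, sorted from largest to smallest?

BamHI sites (GGATCC) start at positions 43, 109, 200.
BamHI cuts after the first base of each site, so after positions 43, 109, 200.
The ApaI site (GGGCCC) starts at position 220.
ApaI cuts after base 5 of each site (before the last base), so after position 224.
Combined cut positions: 43, 109, 200, 224.
Linear molecule, 4 cuts → 5 fragments:
  1–43 → 43 bp
  44–109 → 66 bp
  110–200 → 91 bp
  201–224 → 24 bp
  225–258 → 34 bp
Sorted largest to smallest: 91, 66, 43, 34, 24 bp.

91, 66, 43, 34, 24 bp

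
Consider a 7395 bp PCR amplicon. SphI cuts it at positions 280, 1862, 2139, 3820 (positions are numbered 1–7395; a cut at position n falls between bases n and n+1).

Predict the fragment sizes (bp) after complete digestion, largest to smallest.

3575, 1681, 1582, 280, 277 bp

Linear molecule, 4 cuts → 5 fragments:
  280 − 0 = 280 bp
  1862 − 280 = 1582 bp
  2139 − 1862 = 277 bp
  3820 − 2139 = 1681 bp
  7395 − 3820 = 3575 bp
Sorted largest to smallest: 3575, 1681, 1582, 280, 277 bp.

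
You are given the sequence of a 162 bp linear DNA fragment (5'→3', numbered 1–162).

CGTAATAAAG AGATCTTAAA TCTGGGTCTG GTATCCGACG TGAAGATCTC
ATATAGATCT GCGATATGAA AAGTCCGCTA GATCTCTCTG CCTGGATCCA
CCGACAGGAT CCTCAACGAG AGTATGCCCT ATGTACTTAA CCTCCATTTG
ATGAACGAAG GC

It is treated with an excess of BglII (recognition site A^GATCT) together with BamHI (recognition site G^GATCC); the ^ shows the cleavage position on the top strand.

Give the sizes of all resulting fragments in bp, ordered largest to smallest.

55, 33, 25, 14, 13, 11, 11 bp

BglII sites (AGATCT) start at positions 11, 44, 55, 80.
BglII cuts after the first base of each site, so after positions 11, 44, 55, 80.
BamHI sites (GGATCC) start at positions 94, 107.
BamHI cuts after the first base of each site, so after positions 94, 107.
Combined cut positions: 11, 44, 55, 80, 94, 107.
Linear molecule, 6 cuts → 7 fragments:
  1–11 → 11 bp
  12–44 → 33 bp
  45–55 → 11 bp
  56–80 → 25 bp
  81–94 → 14 bp
  95–107 → 13 bp
  108–162 → 55 bp
Sorted largest to smallest: 55, 33, 25, 14, 13, 11, 11 bp.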